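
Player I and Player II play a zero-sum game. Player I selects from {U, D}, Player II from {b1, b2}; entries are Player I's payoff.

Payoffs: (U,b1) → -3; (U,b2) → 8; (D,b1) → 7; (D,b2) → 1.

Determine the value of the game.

59/17

Row minima: U → -3, D → 1; maximin = 1.
Column maxima: b1 → 7, b2 → 8; minimax = 7.
1 ≠ 7, so there is no saddle point; optimal play is mixed.
Let Player I play U with probability p. Expected payoff against b1: (-3)p + 7(1−p) = −10p + 7; against b2: 8p + 1(1−p) = 7p + 1.
Setting these equal: −10p + 7 = 7p + 1 ⇒ −17p = -6 ⇒ p = 6/17, and the value is (-10)·(6/17) + 7 = 59/17.
For Player II: with q = P(b1), equating U's and D's payoffs gives −11q + 8 = 6q + 1 ⇒ q = 7/17.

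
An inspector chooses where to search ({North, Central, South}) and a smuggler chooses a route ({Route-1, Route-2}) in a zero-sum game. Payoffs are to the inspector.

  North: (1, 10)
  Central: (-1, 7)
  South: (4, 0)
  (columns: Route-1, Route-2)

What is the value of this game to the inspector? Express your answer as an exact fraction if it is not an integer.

40/13

Row minima: North → 1, Central → -1, South → 0; maximin = 1.
Column maxima: Route-1 → 4, Route-2 → 10; minimax = 4.
1 ≠ 4, so there is no saddle point; optimal play is mixed.
Central is strictly dominated by North, so the inspector never plays it.
On the remaining 2×2 (North, South vs Route-1, Route-2):
Let the inspector play North with probability p. Expected payoff against Route-1: 1p + 4(1−p) = −3p + 4; against Route-2: 10p + 0(1−p) = 10p.
Setting these equal: −3p + 4 = 10p ⇒ −13p = -4 ⇒ p = 4/13, and the value is (-3)·(4/13) + 4 = 40/13.
For the smuggler: with q = P(Route-1), equating North's and South's payoffs gives −9q + 10 = 4q ⇒ q = 10/13.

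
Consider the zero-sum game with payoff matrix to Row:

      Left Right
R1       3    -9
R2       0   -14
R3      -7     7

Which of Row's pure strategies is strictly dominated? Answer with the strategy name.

R1 gives a strictly higher payoff than R2 against every column: 3 > 0, -9 > -14.
So R2 is strictly dominated and Row never plays it.

R2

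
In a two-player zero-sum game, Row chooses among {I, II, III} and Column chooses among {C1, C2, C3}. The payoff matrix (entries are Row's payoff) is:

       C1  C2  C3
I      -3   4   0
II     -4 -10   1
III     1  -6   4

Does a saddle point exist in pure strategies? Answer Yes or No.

Row minima: I → -3, II → -10, III → -6; maximin = -3.
Column maxima: C1 → 1, C2 → 4, C3 → 4; minimax = 1.
-3 ≠ 1, so no pure-strategy equilibrium exists.

No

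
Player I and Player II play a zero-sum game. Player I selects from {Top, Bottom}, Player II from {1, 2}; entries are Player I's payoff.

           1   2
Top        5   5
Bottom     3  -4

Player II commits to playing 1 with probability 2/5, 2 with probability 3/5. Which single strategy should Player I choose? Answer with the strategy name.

Top

Expected payoff of Top: (2/5)·5 + (3/5)·5 = 5.
Expected payoff of Bottom: (2/5)·3 + (3/5)·(-4) = -6/5.
The largest is 5, so Player I's best response is Top.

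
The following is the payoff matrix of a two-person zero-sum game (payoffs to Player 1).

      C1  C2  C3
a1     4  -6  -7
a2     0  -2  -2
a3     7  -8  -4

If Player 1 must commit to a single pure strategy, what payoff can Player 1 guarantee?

Row minima: a1 → -7, a2 → -2, a3 → -8.
The best of these is -2.

-2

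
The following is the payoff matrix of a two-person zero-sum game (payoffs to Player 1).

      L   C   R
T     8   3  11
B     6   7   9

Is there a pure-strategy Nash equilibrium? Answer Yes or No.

Row minima: T → 3, B → 6; maximin = 6.
Column maxima: L → 8, C → 7, R → 11; minimax = 7.
6 ≠ 7, so no pure-strategy equilibrium exists.

No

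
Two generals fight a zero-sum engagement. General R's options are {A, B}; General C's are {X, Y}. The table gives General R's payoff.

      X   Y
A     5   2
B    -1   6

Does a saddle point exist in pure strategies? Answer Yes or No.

Row minima: A → 2, B → -1; maximin = 2.
Column maxima: X → 5, Y → 6; minimax = 5.
2 ≠ 5, so no pure-strategy equilibrium exists.

No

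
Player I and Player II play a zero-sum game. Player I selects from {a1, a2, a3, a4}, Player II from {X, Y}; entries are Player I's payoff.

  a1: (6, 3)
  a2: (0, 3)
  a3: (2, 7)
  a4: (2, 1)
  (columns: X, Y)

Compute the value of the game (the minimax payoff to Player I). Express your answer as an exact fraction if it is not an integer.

Row minima: a1 → 3, a2 → 0, a3 → 2, a4 → 1; maximin = 3.
Column maxima: X → 6, Y → 7; minimax = 6.
3 ≠ 6, so there is no saddle point; optimal play is mixed.
a2 is strictly dominated by a3, so Player I never plays it.
a4 is strictly dominated by a1, so Player I never plays it.
On the remaining 2×2 (a1, a3 vs X, Y):
Let Player I play a1 with probability p. Expected payoff against X: 6p + 2(1−p) = 4p + 2; against Y: 3p + 7(1−p) = −4p + 7.
Setting these equal: 4p + 2 = −4p + 7 ⇒ 8p = 5 ⇒ p = 5/8, and the value is (4)·(5/8) + 2 = 9/2.
For Player II: with q = P(X), equating a1's and a3's payoffs gives 3q + 3 = −5q + 7 ⇒ q = 1/2.

9/2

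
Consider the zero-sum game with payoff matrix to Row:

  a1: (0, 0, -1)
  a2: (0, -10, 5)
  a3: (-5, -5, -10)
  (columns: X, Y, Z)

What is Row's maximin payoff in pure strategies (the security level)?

-1

Row minima: a1 → -1, a2 → -10, a3 → -10.
The best of these is -1.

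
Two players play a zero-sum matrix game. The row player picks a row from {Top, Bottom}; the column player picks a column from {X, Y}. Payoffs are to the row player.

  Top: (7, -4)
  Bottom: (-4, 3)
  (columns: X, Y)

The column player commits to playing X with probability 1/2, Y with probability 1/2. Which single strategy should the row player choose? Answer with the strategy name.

Expected payoff of Top: (1/2)·7 + (1/2)·(-4) = 3/2.
Expected payoff of Bottom: (1/2)·(-4) + (1/2)·3 = -1/2.
The largest is 3/2, so the row player's best response is Top.

Top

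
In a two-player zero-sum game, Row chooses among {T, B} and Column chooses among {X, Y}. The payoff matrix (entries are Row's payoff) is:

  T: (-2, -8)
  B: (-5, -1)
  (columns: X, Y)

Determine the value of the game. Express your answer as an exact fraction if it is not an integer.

-19/5

Row minima: T → -8, B → -5; maximin = -5.
Column maxima: X → -2, Y → -1; minimax = -2.
-5 ≠ -2, so there is no saddle point; optimal play is mixed.
Let Row play T with probability p. Expected payoff against X: (-2)p + (-5)(1−p) = 3p − 5; against Y: (-8)p + (-1)(1−p) = −7p − 1.
Setting these equal: 3p − 5 = −7p − 1 ⇒ 10p = 4 ⇒ p = 2/5, and the value is (3)·(2/5) − 5 = -19/5.
For Column: with q = P(X), equating T's and B's payoffs gives 6q − 8 = −4q − 1 ⇒ q = 7/10.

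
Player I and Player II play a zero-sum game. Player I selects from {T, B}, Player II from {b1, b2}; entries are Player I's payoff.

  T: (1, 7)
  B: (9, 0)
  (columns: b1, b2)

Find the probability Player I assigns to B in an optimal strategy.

Row minima: T → 1, B → 0; maximin = 1.
Column maxima: b1 → 9, b2 → 7; minimax = 7.
1 ≠ 7, so there is no saddle point; optimal play is mixed.
Let Player I play T with probability p. Expected payoff against b1: 1p + 9(1−p) = −8p + 9; against b2: 7p + 0(1−p) = 7p.
Setting these equal: −8p + 9 = 7p ⇒ −15p = -9 ⇒ p = 3/5, and the value is (-8)·(3/5) + 9 = 21/5.
For Player II: with q = P(b1), equating T's and B's payoffs gives −6q + 7 = 9q ⇒ q = 7/15.

2/5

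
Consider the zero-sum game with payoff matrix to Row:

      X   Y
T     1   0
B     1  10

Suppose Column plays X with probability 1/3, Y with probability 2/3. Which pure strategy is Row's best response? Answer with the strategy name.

B

Expected payoff of T: (1/3)·1 + (2/3)·0 = 1/3.
Expected payoff of B: (1/3)·1 + (2/3)·10 = 7.
The largest is 7, so Row's best response is B.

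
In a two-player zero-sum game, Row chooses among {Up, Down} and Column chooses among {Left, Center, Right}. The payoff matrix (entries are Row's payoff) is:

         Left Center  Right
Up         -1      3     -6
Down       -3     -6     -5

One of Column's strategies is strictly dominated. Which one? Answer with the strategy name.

Right holds Row's payoff strictly below Left in every row: -6 < -1, -5 < -3.
So Left is strictly dominated for Column.

Left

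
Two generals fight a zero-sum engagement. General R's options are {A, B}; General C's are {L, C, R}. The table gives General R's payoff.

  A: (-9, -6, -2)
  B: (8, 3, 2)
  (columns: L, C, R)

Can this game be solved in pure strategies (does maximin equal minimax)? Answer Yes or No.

Yes

Row minima: A → -9, B → 2; maximin = 2.
Column maxima: L → 8, C → 3, R → 2; minimax = 2.
maximin = minimax = 2, so a saddle point exists.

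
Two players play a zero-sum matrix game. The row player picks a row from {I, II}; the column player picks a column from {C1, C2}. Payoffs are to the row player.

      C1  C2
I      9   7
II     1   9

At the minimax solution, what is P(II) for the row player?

1/5

Row minima: I → 7, II → 1; maximin = 7.
Column maxima: C1 → 9, C2 → 9; minimax = 9.
7 ≠ 9, so there is no saddle point; optimal play is mixed.
Let the row player play I with probability p. Expected payoff against C1: 9p + 1(1−p) = 8p + 1; against C2: 7p + 9(1−p) = −2p + 9.
Setting these equal: 8p + 1 = −2p + 9 ⇒ 10p = 8 ⇒ p = 4/5, and the value is (8)·(4/5) + 1 = 37/5.
For the column player: with q = P(C1), equating I's and II's payoffs gives 2q + 7 = −8q + 9 ⇒ q = 1/5.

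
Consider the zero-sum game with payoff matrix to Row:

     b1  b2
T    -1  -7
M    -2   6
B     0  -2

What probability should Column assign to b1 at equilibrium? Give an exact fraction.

Row minima: T → -7, M → -2, B → -2; maximin = -2.
Column maxima: b1 → 0, b2 → 6; minimax = 0.
-2 ≠ 0, so there is no saddle point; optimal play is mixed.
T is strictly dominated by B, so Row never plays it.
On the remaining 2×2 (M, B vs b1, b2):
Let Row play M with probability p. Expected payoff against b1: (-2)p + 0(1−p) = −2p; against b2: 6p + (-2)(1−p) = 8p − 2.
Setting these equal: −2p = 8p − 2 ⇒ −10p = -2 ⇒ p = 1/5, and the value is (-2)·(1/5) = -2/5.
For Column: with q = P(b1), equating M's and B's payoffs gives −8q + 6 = 2q − 2 ⇒ q = 4/5.

4/5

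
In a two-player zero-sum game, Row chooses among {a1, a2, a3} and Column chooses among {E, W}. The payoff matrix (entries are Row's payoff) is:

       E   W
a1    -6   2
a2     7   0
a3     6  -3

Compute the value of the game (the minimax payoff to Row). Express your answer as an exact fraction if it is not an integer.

Row minima: a1 → -6, a2 → 0, a3 → -3; maximin = 0.
Column maxima: E → 7, W → 2; minimax = 2.
0 ≠ 2, so there is no saddle point; optimal play is mixed.
a3 is strictly dominated by a2, so Row never plays it.
On the remaining 2×2 (a1, a2 vs E, W):
Let Row play a1 with probability p. Expected payoff against E: (-6)p + 7(1−p) = −13p + 7; against W: 2p + 0(1−p) = 2p.
Setting these equal: −13p + 7 = 2p ⇒ −15p = -7 ⇒ p = 7/15, and the value is (-13)·(7/15) + 7 = 14/15.
For Column: with q = P(E), equating a1's and a2's payoffs gives −8q + 2 = 7q ⇒ q = 2/15.

14/15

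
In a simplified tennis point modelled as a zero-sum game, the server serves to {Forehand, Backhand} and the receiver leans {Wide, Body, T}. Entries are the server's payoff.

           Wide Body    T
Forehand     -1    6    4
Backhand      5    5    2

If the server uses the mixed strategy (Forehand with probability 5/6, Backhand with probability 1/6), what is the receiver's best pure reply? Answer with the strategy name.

Wide

If the receiver plays Wide, the server's expected payoff is (5/6)·(-1) + (1/6)·5 = 0.
If the receiver plays Body, the server's expected payoff is (5/6)·6 + (1/6)·5 = 35/6.
If the receiver plays T, the server's expected payoff is (5/6)·4 + (1/6)·2 = 11/3.
The receiver minimizes the server's payoff; the smallest is 0, so the best response is Wide.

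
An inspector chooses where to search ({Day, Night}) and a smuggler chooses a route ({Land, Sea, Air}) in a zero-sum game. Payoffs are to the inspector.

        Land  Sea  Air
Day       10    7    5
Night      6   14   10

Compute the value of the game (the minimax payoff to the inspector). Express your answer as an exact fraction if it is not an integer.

70/9

Row minima: Day → 5, Night → 6; maximin = 6.
Column maxima: Land → 10, Sea → 14, Air → 10; minimax = 10.
6 ≠ 10, so there is no saddle point; optimal play is mixed.
Sea is strictly dominated by Air (it gives the inspector strictly more in every row), so the smuggler never plays it.
On the remaining 2×2 (Day, Night vs Land, Air):
Let the inspector play Day with probability p. Expected payoff against Land: 10p + 6(1−p) = 4p + 6; against Air: 5p + 10(1−p) = −5p + 10.
Setting these equal: 4p + 6 = −5p + 10 ⇒ 9p = 4 ⇒ p = 4/9, and the value is (4)·(4/9) + 6 = 70/9.
For the smuggler: with q = P(Land), equating Day's and Night's payoffs gives 5q + 5 = −4q + 10 ⇒ q = 5/9.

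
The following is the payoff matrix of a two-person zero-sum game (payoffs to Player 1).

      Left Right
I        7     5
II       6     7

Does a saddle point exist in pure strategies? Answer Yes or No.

Row minima: I → 5, II → 6; maximin = 6.
Column maxima: Left → 7, Right → 7; minimax = 7.
6 ≠ 7, so no pure-strategy equilibrium exists.

No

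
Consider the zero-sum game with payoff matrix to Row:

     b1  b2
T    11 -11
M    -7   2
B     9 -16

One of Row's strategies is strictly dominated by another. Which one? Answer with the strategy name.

T gives a strictly higher payoff than B against every column: 11 > 9, -11 > -16.
So B is strictly dominated and Row never plays it.

B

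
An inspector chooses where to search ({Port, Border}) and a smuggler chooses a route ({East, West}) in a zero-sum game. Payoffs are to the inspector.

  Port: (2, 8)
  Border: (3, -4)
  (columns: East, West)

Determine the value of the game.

Row minima: Port → 2, Border → -4; maximin = 2.
Column maxima: East → 3, West → 8; minimax = 3.
2 ≠ 3, so there is no saddle point; optimal play is mixed.
Let the inspector play Port with probability p. Expected payoff against East: 2p + 3(1−p) = −p + 3; against West: 8p + (-4)(1−p) = 12p − 4.
Setting these equal: −p + 3 = 12p − 4 ⇒ −13p = -7 ⇒ p = 7/13, and the value is (-1)·(7/13) + 3 = 32/13.
For the smuggler: with q = P(East), equating Port's and Border's payoffs gives −6q + 8 = 7q − 4 ⇒ q = 12/13.

32/13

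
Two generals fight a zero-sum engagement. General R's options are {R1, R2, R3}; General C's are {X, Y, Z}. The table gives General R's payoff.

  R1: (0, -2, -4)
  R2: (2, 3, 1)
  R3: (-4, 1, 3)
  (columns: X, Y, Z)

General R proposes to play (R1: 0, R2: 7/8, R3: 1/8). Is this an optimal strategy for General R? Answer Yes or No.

Against X this mix gives (7/8)·2 + (1/8)·(-4) = 5/4.
Against Y this mix gives (7/8)·3 + (1/8)·1 = 11/4.
Against Z this mix gives (7/8)·1 + (1/8)·3 = 5/4.
All of General C's active replies (X, Z) yield 5/4, and no column does worse for General R. The mix makes General C indifferent and guarantees 5/4, so it is optimal.

Yes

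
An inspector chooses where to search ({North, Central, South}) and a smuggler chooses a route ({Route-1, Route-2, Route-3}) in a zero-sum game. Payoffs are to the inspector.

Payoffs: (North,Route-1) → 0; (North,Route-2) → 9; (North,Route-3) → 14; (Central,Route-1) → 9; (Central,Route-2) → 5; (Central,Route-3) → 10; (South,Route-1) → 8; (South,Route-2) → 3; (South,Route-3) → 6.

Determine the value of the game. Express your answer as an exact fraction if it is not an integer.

81/13

Row minima: North → 0, Central → 5, South → 3; maximin = 5.
Column maxima: Route-1 → 9, Route-2 → 9, Route-3 → 14; minimax = 9.
5 ≠ 9, so there is no saddle point; optimal play is mixed.
South is strictly dominated by Central, so the inspector never plays it.
With South eliminated, Route-3 is strictly dominated by Route-1 (it gives the inspector strictly more in every remaining row), so the smuggler never plays it.
On the remaining 2×2 (North, Central vs Route-1, Route-2):
Let the inspector play North with probability p. Expected payoff against Route-1: 0p + 9(1−p) = −9p + 9; against Route-2: 9p + 5(1−p) = 4p + 5.
Setting these equal: −9p + 9 = 4p + 5 ⇒ −13p = -4 ⇒ p = 4/13, and the value is (-9)·(4/13) + 9 = 81/13.
For the smuggler: with q = P(Route-1), equating North's and Central's payoffs gives −9q + 9 = 4q + 5 ⇒ q = 4/13.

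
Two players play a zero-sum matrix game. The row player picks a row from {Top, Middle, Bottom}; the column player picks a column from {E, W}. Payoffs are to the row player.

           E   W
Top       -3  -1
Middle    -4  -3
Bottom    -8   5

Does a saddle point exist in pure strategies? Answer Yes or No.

Row minima: Top → -3, Middle → -4, Bottom → -8; maximin = -3.
Column maxima: E → -3, W → 5; minimax = -3.
maximin = minimax = -3, so a saddle point exists.

Yes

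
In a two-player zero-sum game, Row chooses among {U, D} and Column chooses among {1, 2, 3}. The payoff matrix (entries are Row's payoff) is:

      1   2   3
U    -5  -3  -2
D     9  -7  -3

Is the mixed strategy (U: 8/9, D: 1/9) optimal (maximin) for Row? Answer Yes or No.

Yes

Against 1 this mix gives (8/9)·(-5) + (1/9)·9 = -31/9.
Against 2 this mix gives (8/9)·(-3) + (1/9)·(-7) = -31/9.
Against 3 this mix gives (8/9)·(-2) + (1/9)·(-3) = -19/9.
All of Column's active replies (1, 2) yield -31/9, and no column does worse for Row. The mix makes Column indifferent and guarantees -31/9, so it is optimal.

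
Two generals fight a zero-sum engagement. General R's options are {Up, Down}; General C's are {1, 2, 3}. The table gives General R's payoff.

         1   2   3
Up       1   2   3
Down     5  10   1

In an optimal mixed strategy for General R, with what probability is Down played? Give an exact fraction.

Row minima: Up → 1, Down → 1; maximin = 1.
Column maxima: 1 → 5, 2 → 10, 3 → 3; minimax = 3.
1 ≠ 3, so there is no saddle point; optimal play is mixed.
2 is strictly dominated by 1 (it gives General R strictly more in every row), so General C never plays it.
On the remaining 2×2 (Up, Down vs 1, 3):
Let General R play Up with probability p. Expected payoff against 1: 1p + 5(1−p) = −4p + 5; against 3: 3p + 1(1−p) = 2p + 1.
Setting these equal: −4p + 5 = 2p + 1 ⇒ −6p = -4 ⇒ p = 2/3, and the value is (-4)·(2/3) + 5 = 7/3.
For General C: with q = P(1), equating Up's and Down's payoffs gives −2q + 3 = 4q + 1 ⇒ q = 1/3.

1/3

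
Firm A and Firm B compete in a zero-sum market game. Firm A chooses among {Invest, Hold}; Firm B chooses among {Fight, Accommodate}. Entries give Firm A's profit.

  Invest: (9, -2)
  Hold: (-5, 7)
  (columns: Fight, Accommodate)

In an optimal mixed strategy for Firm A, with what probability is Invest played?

Row minima: Invest → -2, Hold → -5; maximin = -2.
Column maxima: Fight → 9, Accommodate → 7; minimax = 7.
-2 ≠ 7, so there is no saddle point; optimal play is mixed.
Let Firm A play Invest with probability p. Expected payoff against Fight: 9p + (-5)(1−p) = 14p − 5; against Accommodate: (-2)p + 7(1−p) = −9p + 7.
Setting these equal: 14p − 5 = −9p + 7 ⇒ 23p = 12 ⇒ p = 12/23, and the value is (14)·(12/23) − 5 = 53/23.
For Firm B: with q = P(Fight), equating Invest's and Hold's payoffs gives 11q − 2 = −12q + 7 ⇒ q = 9/23.

12/23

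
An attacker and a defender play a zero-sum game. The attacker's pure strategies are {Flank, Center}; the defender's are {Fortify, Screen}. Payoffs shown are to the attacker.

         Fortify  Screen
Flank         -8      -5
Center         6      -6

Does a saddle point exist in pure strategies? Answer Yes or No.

Row minima: Flank → -8, Center → -6; maximin = -6.
Column maxima: Fortify → 6, Screen → -5; minimax = -5.
-6 ≠ -5, so no pure-strategy equilibrium exists.

No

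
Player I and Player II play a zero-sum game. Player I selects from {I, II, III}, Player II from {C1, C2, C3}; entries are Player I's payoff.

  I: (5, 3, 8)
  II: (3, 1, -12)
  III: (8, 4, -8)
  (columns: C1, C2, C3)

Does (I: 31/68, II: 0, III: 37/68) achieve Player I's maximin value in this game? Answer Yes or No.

No

Against C1 this mix gives (31/68)·5 + (37/68)·8 = 451/68.
Against C2 this mix gives (31/68)·3 + (37/68)·4 = 241/68.
Against C3 this mix gives (31/68)·8 + (37/68)·(-8) = -12/17.
Player II will play C3, holding Player I to -12/17. Shifting weight toward the row that does better against C3 would raise this floor (the equalizing mix achieves 56/17 against both C3 and C2), so the proposed strategy is not optimal.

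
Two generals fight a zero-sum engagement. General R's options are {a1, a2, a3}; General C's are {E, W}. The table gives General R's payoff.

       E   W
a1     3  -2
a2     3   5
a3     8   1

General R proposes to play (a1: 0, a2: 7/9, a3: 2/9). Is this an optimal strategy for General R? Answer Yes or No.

Against E this mix gives (7/9)·3 + (2/9)·8 = 37/9.
Against W this mix gives (7/9)·5 + (2/9)·1 = 37/9.
All of General C's active replies (E, W) yield 37/9, and no column does worse for General R. The mix makes General C indifferent and guarantees 37/9, so it is optimal.

Yes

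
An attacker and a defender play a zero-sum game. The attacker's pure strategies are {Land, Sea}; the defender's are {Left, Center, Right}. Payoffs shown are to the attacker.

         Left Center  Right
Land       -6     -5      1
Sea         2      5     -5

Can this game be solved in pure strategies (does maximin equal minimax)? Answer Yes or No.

No

Row minima: Land → -6, Sea → -5; maximin = -5.
Column maxima: Left → 2, Center → 5, Right → 1; minimax = 1.
-5 ≠ 1, so no pure-strategy equilibrium exists.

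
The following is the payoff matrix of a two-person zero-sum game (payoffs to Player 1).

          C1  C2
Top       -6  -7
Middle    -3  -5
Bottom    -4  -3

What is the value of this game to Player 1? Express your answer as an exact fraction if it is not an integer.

Row minima: Top → -7, Middle → -5, Bottom → -4; maximin = -4.
Column maxima: C1 → -3, C2 → -3; minimax = -3.
-4 ≠ -3, so there is no saddle point; optimal play is mixed.
Top is strictly dominated by Middle, so Player 1 never plays it.
On the remaining 2×2 (Middle, Bottom vs C1, C2):
Let Player 1 play Middle with probability p. Expected payoff against C1: (-3)p + (-4)(1−p) = p − 4; against C2: (-5)p + (-3)(1−p) = −2p − 3.
Setting these equal: p − 4 = −2p − 3 ⇒ 3p = 1 ⇒ p = 1/3, and the value is (1)·(1/3) − 4 = -11/3.
For Player 2: with q = P(C1), equating Middle's and Bottom's payoffs gives 2q − 5 = −q − 3 ⇒ q = 2/3.

-11/3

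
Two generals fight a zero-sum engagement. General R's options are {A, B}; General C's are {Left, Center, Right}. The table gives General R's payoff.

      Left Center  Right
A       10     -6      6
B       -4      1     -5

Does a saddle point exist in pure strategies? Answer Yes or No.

Row minima: A → -6, B → -5; maximin = -5.
Column maxima: Left → 10, Center → 1, Right → 6; minimax = 1.
-5 ≠ 1, so no pure-strategy equilibrium exists.

No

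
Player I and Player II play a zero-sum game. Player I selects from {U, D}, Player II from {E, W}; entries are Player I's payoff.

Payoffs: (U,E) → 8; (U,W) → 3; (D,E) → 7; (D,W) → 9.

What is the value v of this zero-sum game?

51/7

Row minima: U → 3, D → 7; maximin = 7.
Column maxima: E → 8, W → 9; minimax = 8.
7 ≠ 8, so there is no saddle point; optimal play is mixed.
Let Player I play U with probability p. Expected payoff against E: 8p + 7(1−p) = p + 7; against W: 3p + 9(1−p) = −6p + 9.
Setting these equal: p + 7 = −6p + 9 ⇒ 7p = 2 ⇒ p = 2/7, and the value is (1)·(2/7) + 7 = 51/7.
For Player II: with q = P(E), equating U's and D's payoffs gives 5q + 3 = −2q + 9 ⇒ q = 6/7.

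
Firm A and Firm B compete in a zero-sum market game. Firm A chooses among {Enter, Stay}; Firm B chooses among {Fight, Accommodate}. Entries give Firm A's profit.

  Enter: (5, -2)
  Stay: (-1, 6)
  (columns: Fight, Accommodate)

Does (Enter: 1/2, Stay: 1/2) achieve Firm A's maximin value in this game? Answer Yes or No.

Yes

Against Fight this mix gives (1/2)·5 + (1/2)·(-1) = 2.
Against Accommodate this mix gives (1/2)·(-2) + (1/2)·6 = 2.
All of Firm B's active replies (Fight, Accommodate) yield 2, and no column does worse for Firm A. The mix makes Firm B indifferent and guarantees 2, so it is optimal.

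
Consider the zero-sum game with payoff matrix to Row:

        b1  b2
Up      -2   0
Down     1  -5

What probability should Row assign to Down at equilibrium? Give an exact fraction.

1/4

Row minima: Up → -2, Down → -5; maximin = -2.
Column maxima: b1 → 1, b2 → 0; minimax = 0.
-2 ≠ 0, so there is no saddle point; optimal play is mixed.
Let Row play Up with probability p. Expected payoff against b1: (-2)p + 1(1−p) = −3p + 1; against b2: 0p + (-5)(1−p) = 5p − 5.
Setting these equal: −3p + 1 = 5p − 5 ⇒ −8p = -6 ⇒ p = 3/4, and the value is (-3)·(3/4) + 1 = -5/4.
For Column: with q = P(b1), equating Up's and Down's payoffs gives −2q = 6q − 5 ⇒ q = 5/8.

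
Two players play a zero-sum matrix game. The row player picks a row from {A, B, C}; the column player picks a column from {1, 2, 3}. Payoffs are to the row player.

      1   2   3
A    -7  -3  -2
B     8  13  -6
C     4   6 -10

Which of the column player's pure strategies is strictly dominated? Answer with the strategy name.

1 holds the row player's payoff strictly below 2 in every row: -7 < -3, 8 < 13, 4 < 6.
So 2 is strictly dominated for the column player.

2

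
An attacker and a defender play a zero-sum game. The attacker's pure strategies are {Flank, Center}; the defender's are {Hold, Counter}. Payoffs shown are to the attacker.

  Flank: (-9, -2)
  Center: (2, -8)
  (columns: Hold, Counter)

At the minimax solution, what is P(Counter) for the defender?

Row minima: Flank → -9, Center → -8; maximin = -8.
Column maxima: Hold → 2, Counter → -2; minimax = -2.
-8 ≠ -2, so there is no saddle point; optimal play is mixed.
Let the attacker play Flank with probability p. Expected payoff against Hold: (-9)p + 2(1−p) = −11p + 2; against Counter: (-2)p + (-8)(1−p) = 6p − 8.
Setting these equal: −11p + 2 = 6p − 8 ⇒ −17p = -10 ⇒ p = 10/17, and the value is (-11)·(10/17) + 2 = -76/17.
For the defender: with q = P(Hold), equating Flank's and Center's payoffs gives −7q − 2 = 10q − 8 ⇒ q = 6/17.

11/17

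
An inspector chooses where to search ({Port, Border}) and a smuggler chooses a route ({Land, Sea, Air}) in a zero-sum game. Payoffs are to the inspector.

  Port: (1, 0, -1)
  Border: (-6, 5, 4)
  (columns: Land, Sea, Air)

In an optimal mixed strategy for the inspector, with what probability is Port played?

Row minima: Port → -1, Border → -6; maximin = -1.
Column maxima: Land → 1, Sea → 5, Air → 4; minimax = 1.
-1 ≠ 1, so there is no saddle point; optimal play is mixed.
Sea is strictly dominated by Air (it gives the inspector strictly more in every row), so the smuggler never plays it.
On the remaining 2×2 (Port, Border vs Land, Air):
Let the inspector play Port with probability p. Expected payoff against Land: 1p + (-6)(1−p) = 7p − 6; against Air: (-1)p + 4(1−p) = −5p + 4.
Setting these equal: 7p − 6 = −5p + 4 ⇒ 12p = 10 ⇒ p = 5/6, and the value is (7)·(5/6) − 6 = -1/6.
For the smuggler: with q = P(Land), equating Port's and Border's payoffs gives 2q − 1 = −10q + 4 ⇒ q = 5/12.

5/6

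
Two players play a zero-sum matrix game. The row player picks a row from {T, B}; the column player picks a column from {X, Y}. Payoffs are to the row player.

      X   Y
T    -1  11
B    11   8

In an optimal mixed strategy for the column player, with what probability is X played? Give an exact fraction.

Row minima: T → -1, B → 8; maximin = 8.
Column maxima: X → 11, Y → 11; minimax = 11.
8 ≠ 11, so there is no saddle point; optimal play is mixed.
Let the row player play T with probability p. Expected payoff against X: (-1)p + 11(1−p) = −12p + 11; against Y: 11p + 8(1−p) = 3p + 8.
Setting these equal: −12p + 11 = 3p + 8 ⇒ −15p = -3 ⇒ p = 1/5, and the value is (-12)·(1/5) + 11 = 43/5.
For the column player: with q = P(X), equating T's and B's payoffs gives −12q + 11 = 3q + 8 ⇒ q = 1/5.

1/5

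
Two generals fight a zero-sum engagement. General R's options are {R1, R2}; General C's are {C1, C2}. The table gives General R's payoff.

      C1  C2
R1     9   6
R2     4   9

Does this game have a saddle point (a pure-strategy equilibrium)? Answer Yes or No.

No

Row minima: R1 → 6, R2 → 4; maximin = 6.
Column maxima: C1 → 9, C2 → 9; minimax = 9.
6 ≠ 9, so no pure-strategy equilibrium exists.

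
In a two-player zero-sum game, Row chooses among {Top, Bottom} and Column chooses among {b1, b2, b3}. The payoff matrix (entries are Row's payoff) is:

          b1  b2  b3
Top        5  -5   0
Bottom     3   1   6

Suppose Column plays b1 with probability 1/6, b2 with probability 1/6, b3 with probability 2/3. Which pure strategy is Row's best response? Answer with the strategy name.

Expected payoff of Top: (1/6)·5 + (1/6)·(-5) + (2/3)·0 = 0.
Expected payoff of Bottom: (1/6)·3 + (1/6)·1 + (2/3)·6 = 14/3.
The largest is 14/3, so Row's best response is Bottom.

Bottom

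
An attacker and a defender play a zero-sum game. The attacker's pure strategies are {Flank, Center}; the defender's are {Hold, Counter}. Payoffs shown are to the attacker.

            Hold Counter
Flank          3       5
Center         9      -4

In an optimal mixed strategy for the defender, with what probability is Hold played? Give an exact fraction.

3/5

Row minima: Flank → 3, Center → -4; maximin = 3.
Column maxima: Hold → 9, Counter → 5; minimax = 5.
3 ≠ 5, so there is no saddle point; optimal play is mixed.
Let the attacker play Flank with probability p. Expected payoff against Hold: 3p + 9(1−p) = −6p + 9; against Counter: 5p + (-4)(1−p) = 9p − 4.
Setting these equal: −6p + 9 = 9p − 4 ⇒ −15p = -13 ⇒ p = 13/15, and the value is (-6)·(13/15) + 9 = 19/5.
For the defender: with q = P(Hold), equating Flank's and Center's payoffs gives −2q + 5 = 13q − 4 ⇒ q = 3/5.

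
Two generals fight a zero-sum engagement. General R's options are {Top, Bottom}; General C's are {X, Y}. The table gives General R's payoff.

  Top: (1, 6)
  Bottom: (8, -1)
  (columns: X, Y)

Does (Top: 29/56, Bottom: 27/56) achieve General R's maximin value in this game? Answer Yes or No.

Against X this mix gives (29/56)·1 + (27/56)·8 = 35/8.
Against Y this mix gives (29/56)·6 + (27/56)·(-1) = 21/8.
General C will play Y, holding General R to 21/8. Shifting weight toward the row that does better against Y would raise this floor (the equalizing mix achieves 7/2 against both Y and X), so the proposed strategy is not optimal.

No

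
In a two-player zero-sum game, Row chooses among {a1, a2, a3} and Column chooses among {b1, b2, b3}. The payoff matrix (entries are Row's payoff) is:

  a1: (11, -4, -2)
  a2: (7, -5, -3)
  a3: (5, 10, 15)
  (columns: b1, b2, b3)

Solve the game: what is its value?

13/2

Row minima: a1 → -4, a2 → -5, a3 → 5; maximin = 5.
Column maxima: b1 → 11, b2 → 10, b3 → 15; minimax = 10.
5 ≠ 10, so there is no saddle point; optimal play is mixed.
a2 is strictly dominated by a1, so Row never plays it.
b3 is strictly dominated by b2 (it gives Row strictly more in every row), so Column never plays it.
On the remaining 2×2 (a1, a3 vs b1, b2):
Let Row play a1 with probability p. Expected payoff against b1: 11p + 5(1−p) = 6p + 5; against b2: (-4)p + 10(1−p) = −14p + 10.
Setting these equal: 6p + 5 = −14p + 10 ⇒ 20p = 5 ⇒ p = 1/4, and the value is (6)·(1/4) + 5 = 13/2.
For Column: with q = P(b1), equating a1's and a3's payoffs gives 15q − 4 = −5q + 10 ⇒ q = 7/10.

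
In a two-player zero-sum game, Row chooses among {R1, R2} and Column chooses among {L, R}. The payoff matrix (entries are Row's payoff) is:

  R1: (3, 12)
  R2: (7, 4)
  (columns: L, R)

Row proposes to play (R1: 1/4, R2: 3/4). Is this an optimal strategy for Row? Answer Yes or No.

Yes

Against L this mix gives (1/4)·3 + (3/4)·7 = 6.
Against R this mix gives (1/4)·12 + (3/4)·4 = 6.
All of Column's active replies (L, R) yield 6, and no column does worse for Row. The mix makes Column indifferent and guarantees 6, so it is optimal.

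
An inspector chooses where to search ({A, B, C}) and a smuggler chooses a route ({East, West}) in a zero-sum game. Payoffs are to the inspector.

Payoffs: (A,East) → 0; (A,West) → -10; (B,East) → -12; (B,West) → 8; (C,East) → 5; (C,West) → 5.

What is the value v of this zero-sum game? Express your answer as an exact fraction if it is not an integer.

Row minima: A → -10, B → -12, C → 5; maximin = 5.
Column maxima: East → 5, West → 8; minimax = 5.
Since maximin = minimax = 5, there is a saddle point and the value is 5.

5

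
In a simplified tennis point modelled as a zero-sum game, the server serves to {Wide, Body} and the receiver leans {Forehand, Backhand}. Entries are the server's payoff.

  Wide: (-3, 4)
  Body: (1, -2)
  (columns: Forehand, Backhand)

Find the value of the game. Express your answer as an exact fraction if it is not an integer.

-1/5

Row minima: Wide → -3, Body → -2; maximin = -2.
Column maxima: Forehand → 1, Backhand → 4; minimax = 1.
-2 ≠ 1, so there is no saddle point; optimal play is mixed.
Let the server play Wide with probability p. Expected payoff against Forehand: (-3)p + 1(1−p) = −4p + 1; against Backhand: 4p + (-2)(1−p) = 6p − 2.
Setting these equal: −4p + 1 = 6p − 2 ⇒ −10p = -3 ⇒ p = 3/10, and the value is (-4)·(3/10) + 1 = -1/5.
For the receiver: with q = P(Forehand), equating Wide's and Body's payoffs gives −7q + 4 = 3q − 2 ⇒ q = 3/5.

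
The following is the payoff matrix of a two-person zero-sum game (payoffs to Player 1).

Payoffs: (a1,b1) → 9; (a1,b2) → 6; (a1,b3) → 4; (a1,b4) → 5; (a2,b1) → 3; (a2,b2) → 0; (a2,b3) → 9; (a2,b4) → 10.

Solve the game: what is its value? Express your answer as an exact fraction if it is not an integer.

Row minima: a1 → 4, a2 → 0; maximin = 4.
Column maxima: b1 → 9, b2 → 6, b3 → 9, b4 → 10; minimax = 6.
4 ≠ 6, so there is no saddle point; optimal play is mixed.
b1 is strictly dominated by b2 (it gives Player 1 strictly more in every row), so Player 2 never plays it.
b4 is strictly dominated by b3 (it gives Player 1 strictly more in every row), so Player 2 never plays it.
On the remaining 2×2 (a1, a2 vs b2, b3):
Let Player 1 play a1 with probability p. Expected payoff against b2: 6p + 0(1−p) = 6p; against b3: 4p + 9(1−p) = −5p + 9.
Setting these equal: 6p = −5p + 9 ⇒ 11p = 9 ⇒ p = 9/11, and the value is (6)·(9/11) = 54/11.
For Player 2: with q = P(b2), equating a1's and a2's payoffs gives 2q + 4 = −9q + 9 ⇒ q = 5/11.

54/11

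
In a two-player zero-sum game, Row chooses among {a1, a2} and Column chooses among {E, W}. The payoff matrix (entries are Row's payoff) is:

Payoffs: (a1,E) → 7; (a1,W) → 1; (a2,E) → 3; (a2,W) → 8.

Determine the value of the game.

Row minima: a1 → 1, a2 → 3; maximin = 3.
Column maxima: E → 7, W → 8; minimax = 7.
3 ≠ 7, so there is no saddle point; optimal play is mixed.
Let Row play a1 with probability p. Expected payoff against E: 7p + 3(1−p) = 4p + 3; against W: 1p + 8(1−p) = −7p + 8.
Setting these equal: 4p + 3 = −7p + 8 ⇒ 11p = 5 ⇒ p = 5/11, and the value is (4)·(5/11) + 3 = 53/11.
For Column: with q = P(E), equating a1's and a2's payoffs gives 6q + 1 = −5q + 8 ⇒ q = 7/11.

53/11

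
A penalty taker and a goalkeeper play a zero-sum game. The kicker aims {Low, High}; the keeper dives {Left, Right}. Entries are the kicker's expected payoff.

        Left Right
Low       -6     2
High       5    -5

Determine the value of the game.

Row minima: Low → -6, High → -5; maximin = -5.
Column maxima: Left → 5, Right → 2; minimax = 2.
-5 ≠ 2, so there is no saddle point; optimal play is mixed.
Let the kicker play Low with probability p. Expected payoff against Left: (-6)p + 5(1−p) = −11p + 5; against Right: 2p + (-5)(1−p) = 7p − 5.
Setting these equal: −11p + 5 = 7p − 5 ⇒ −18p = -10 ⇒ p = 5/9, and the value is (-11)·(5/9) + 5 = -10/9.
For the keeper: with q = P(Left), equating Low's and High's payoffs gives −8q + 2 = 10q − 5 ⇒ q = 7/18.

-10/9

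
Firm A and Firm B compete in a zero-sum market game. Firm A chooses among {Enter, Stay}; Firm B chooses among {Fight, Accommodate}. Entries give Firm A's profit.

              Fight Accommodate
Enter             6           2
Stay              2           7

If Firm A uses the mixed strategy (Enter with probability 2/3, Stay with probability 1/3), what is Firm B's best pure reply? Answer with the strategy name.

Accommodate

If Firm B plays Fight, Firm A's expected payoff is (2/3)·6 + (1/3)·2 = 14/3.
If Firm B plays Accommodate, Firm A's expected payoff is (2/3)·2 + (1/3)·7 = 11/3.
Firm B minimizes Firm A's payoff; the smallest is 11/3, so the best response is Accommodate.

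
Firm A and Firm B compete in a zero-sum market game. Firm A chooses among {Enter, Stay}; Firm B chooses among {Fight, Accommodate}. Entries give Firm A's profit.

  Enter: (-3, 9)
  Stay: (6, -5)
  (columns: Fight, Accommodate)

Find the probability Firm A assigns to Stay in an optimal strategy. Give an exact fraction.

12/23

Row minima: Enter → -3, Stay → -5; maximin = -3.
Column maxima: Fight → 6, Accommodate → 9; minimax = 6.
-3 ≠ 6, so there is no saddle point; optimal play is mixed.
Let Firm A play Enter with probability p. Expected payoff against Fight: (-3)p + 6(1−p) = −9p + 6; against Accommodate: 9p + (-5)(1−p) = 14p − 5.
Setting these equal: −9p + 6 = 14p − 5 ⇒ −23p = -11 ⇒ p = 11/23, and the value is (-9)·(11/23) + 6 = 39/23.
For Firm B: with q = P(Fight), equating Enter's and Stay's payoffs gives −12q + 9 = 11q − 5 ⇒ q = 14/23.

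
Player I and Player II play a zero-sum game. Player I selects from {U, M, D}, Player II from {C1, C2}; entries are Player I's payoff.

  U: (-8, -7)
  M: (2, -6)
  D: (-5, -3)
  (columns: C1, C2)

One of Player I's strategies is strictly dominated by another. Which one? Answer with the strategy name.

M gives a strictly higher payoff than U against every column: 2 > -8, -6 > -7.
So U is strictly dominated and Player I never plays it.

U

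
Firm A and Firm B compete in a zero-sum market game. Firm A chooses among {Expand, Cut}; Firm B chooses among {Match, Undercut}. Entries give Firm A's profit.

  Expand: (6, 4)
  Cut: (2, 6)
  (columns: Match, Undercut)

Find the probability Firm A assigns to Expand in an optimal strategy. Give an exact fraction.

Row minima: Expand → 4, Cut → 2; maximin = 4.
Column maxima: Match → 6, Undercut → 6; minimax = 6.
4 ≠ 6, so there is no saddle point; optimal play is mixed.
Let Firm A play Expand with probability p. Expected payoff against Match: 6p + 2(1−p) = 4p + 2; against Undercut: 4p + 6(1−p) = −2p + 6.
Setting these equal: 4p + 2 = −2p + 6 ⇒ 6p = 4 ⇒ p = 2/3, and the value is (4)·(2/3) + 2 = 14/3.
For Firm B: with q = P(Match), equating Expand's and Cut's payoffs gives 2q + 4 = −4q + 6 ⇒ q = 1/3.

2/3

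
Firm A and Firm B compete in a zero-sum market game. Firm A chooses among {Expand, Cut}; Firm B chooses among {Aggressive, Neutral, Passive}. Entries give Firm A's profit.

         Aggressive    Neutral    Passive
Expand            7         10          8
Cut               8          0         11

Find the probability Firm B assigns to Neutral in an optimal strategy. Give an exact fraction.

Row minima: Expand → 7, Cut → 0; maximin = 7.
Column maxima: Aggressive → 8, Neutral → 10, Passive → 11; minimax = 8.
7 ≠ 8, so there is no saddle point; optimal play is mixed.
Passive is strictly dominated by Aggressive (it gives Firm A strictly more in every row), so Firm B never plays it.
On the remaining 2×2 (Expand, Cut vs Aggressive, Neutral):
Let Firm A play Expand with probability p. Expected payoff against Aggressive: 7p + 8(1−p) = −p + 8; against Neutral: 10p + 0(1−p) = 10p.
Setting these equal: −p + 8 = 10p ⇒ −11p = -8 ⇒ p = 8/11, and the value is (-1)·(8/11) + 8 = 80/11.
For Firm B: with q = P(Aggressive), equating Expand's and Cut's payoffs gives −3q + 10 = 8q ⇒ q = 10/11.

1/11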